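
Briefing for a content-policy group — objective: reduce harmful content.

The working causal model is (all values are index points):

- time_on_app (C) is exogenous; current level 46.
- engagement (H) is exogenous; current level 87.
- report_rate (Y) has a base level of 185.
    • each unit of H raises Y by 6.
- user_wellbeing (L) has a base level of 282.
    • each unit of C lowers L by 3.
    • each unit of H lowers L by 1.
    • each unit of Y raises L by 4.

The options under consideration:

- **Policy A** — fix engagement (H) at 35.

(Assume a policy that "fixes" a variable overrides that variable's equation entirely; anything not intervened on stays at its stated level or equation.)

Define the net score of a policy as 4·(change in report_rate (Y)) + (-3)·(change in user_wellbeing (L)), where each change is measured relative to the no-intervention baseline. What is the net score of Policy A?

Baseline:
  C = 46
  H = 87
  Y = 185 + 6·87 = 707
  L = 282 − 3·46 − 87 + 4·707 = 2885
Policy A (H := 35):
  C = 46
  H = 35
  Y = 185 + 6·35 = 395
  L = 282 − 3·46 − 35 + 4·395 = 1689
ΔY = 395 − 707 = -312; ΔL = 1689 − 2885 = -1196
Score = 4·(-312) + (-3)·(-1196) = 2340

2340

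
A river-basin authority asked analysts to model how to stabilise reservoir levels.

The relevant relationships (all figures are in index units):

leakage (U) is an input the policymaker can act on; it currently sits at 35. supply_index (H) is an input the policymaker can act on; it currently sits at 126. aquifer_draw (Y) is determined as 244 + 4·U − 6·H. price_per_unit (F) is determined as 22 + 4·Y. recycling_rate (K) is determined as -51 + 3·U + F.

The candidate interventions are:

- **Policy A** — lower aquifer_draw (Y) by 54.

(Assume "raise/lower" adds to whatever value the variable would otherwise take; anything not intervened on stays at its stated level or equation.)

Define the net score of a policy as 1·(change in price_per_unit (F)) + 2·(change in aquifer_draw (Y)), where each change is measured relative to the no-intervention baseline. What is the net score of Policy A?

Baseline:
  U = 35
  H = 126
  Y = 244 + 4·35 − 6·126 = -372
  F = 22 + 4·(-372) = -1466
Policy A (Y − 54):
  U = 35
  H = 126
  Y = 244 + 4·35 − 6·126 (−54 from intervention) = -426
  F = 22 + 4·(-426) = -1682
ΔF = -1682 − (-1466) = -216; ΔY = -426 − (-372) = -54
Score = 1·(-216) + 2·(-54) = -324

-324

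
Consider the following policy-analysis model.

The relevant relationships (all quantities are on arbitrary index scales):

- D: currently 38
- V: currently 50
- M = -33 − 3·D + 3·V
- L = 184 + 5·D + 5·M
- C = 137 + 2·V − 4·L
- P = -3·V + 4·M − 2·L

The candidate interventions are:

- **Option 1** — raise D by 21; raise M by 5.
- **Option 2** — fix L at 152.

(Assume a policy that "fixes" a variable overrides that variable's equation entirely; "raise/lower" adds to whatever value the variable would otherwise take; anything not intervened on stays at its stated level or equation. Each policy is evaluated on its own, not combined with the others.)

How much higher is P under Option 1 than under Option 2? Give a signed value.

-336

Option 1 (D + 21, M + 5):
  D = 38 + 21 = 59
  V = 50
  M = -33 − 3·59 + 3·50 (+5 from intervention) = -55
  L = 184 + 5·59 + 5·(-55) = 204
  P = 0 − 3·50 + 4·(-55) − 2·204 = -778
Option 2 (L := 152):
  D = 38
  V = 50
  M = -33 − 3·38 + 3·50 = 3
  L = 152
  P = 0 − 3·50 + 4·3 − 2·152 = -442
P: -778 − (-442) = -336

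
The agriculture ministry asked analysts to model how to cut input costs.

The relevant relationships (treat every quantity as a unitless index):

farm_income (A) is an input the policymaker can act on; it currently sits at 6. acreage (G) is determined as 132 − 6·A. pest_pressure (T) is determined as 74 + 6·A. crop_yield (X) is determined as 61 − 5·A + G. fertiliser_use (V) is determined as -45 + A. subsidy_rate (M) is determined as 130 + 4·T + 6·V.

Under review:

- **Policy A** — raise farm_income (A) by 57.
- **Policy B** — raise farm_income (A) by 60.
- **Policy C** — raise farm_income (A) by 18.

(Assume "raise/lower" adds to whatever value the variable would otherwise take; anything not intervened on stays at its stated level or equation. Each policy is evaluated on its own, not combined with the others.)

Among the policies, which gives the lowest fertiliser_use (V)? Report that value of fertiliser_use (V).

-21

Policy A (A + 57):
  A = 6 + 57 = 63
  V = -45 + 63 = 18
Policy B (A + 60):
  A = 6 + 60 = 66
  V = -45 + 66 = 21
Policy C (A + 18):
  A = 6 + 18 = 24
  V = -45 + 24 = -21
Comparing — Policy A: V=18, Policy B: V=21, Policy C: V=-21. Lowest is -21 (Policy C).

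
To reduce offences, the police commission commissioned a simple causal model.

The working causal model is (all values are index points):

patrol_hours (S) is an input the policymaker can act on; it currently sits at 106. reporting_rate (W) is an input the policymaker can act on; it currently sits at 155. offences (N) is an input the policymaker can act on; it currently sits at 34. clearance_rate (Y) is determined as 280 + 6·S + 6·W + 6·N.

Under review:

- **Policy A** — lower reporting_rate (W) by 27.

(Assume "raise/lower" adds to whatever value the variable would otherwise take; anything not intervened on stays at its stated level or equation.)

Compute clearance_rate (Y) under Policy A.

1888

Policy A (W − 27):
  S = 106
  W = 155 − 27 = 128
  N = 34
  Y = 280 + 6·106 + 6·128 + 6·34 = 1888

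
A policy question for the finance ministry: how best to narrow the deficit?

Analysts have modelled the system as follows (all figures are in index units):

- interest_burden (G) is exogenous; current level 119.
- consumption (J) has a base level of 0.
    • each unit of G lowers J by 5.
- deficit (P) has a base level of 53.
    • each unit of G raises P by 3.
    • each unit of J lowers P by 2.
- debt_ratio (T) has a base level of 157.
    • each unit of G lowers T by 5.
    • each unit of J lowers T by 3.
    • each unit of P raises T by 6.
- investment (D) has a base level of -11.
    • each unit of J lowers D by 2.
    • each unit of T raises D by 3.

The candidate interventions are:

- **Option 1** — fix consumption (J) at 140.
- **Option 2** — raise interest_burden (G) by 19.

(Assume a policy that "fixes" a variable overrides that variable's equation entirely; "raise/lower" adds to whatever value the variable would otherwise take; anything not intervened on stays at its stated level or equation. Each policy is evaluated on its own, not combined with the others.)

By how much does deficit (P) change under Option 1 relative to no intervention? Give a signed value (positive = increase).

Baseline:
  G = 119
  J = 0 − 5·119 = -595
  P = 53 + 3·119 − 2·(-595) = 1600
Option 1 (J := 140):
  G = 119
  J = 140
  P = 53 + 3·119 − 2·140 = 130
Change in P: 130 − 1600 = -1470

-1470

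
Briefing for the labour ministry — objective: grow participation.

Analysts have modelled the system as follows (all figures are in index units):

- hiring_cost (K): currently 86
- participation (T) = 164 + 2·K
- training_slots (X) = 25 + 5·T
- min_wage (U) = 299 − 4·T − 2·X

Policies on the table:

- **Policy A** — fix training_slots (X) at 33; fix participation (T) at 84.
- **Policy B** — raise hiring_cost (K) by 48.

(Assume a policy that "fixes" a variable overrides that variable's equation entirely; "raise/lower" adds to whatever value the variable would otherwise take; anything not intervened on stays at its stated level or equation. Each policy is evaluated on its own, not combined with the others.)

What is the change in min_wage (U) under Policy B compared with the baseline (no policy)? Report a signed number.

Baseline:
  K = 86
  T = 164 + 2·86 = 336
  X = 25 + 5·336 = 1705
  U = 299 − 4·336 − 2·1705 = -4455
Policy B (K + 48):
  K = 86 + 48 = 134
  T = 164 + 2·134 = 432
  X = 25 + 5·432 = 2185
  U = 299 − 4·432 − 2·2185 = -5799
Change in U: -5799 − (-4455) = -1344

-1344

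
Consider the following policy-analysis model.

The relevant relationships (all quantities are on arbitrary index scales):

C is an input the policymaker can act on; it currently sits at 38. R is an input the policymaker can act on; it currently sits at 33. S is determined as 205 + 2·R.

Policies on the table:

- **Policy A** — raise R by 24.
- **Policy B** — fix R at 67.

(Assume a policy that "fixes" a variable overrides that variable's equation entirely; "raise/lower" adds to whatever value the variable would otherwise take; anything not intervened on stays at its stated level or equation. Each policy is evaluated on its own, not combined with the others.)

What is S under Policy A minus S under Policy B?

Policy A (R + 24):
  R = 33 + 24 = 57
  S = 205 + 2·57 = 319
Policy B (R := 67):
  R = 67
  S = 205 + 2·67 = 339
S: 319 − 339 = -20

-20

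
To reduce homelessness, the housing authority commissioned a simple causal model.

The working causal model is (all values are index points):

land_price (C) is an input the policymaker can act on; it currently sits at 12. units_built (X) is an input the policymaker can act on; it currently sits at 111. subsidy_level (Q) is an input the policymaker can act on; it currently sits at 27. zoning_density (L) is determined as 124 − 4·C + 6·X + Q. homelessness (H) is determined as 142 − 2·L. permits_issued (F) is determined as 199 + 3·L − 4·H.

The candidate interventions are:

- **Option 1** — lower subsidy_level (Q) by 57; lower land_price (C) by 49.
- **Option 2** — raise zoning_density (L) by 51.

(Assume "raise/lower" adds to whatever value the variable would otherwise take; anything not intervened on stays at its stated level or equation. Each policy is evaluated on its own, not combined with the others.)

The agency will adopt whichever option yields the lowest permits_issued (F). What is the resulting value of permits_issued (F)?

8651

Option 1 (Q − 57, C − 49):
  C = 12 − 49 = -37
  X = 111
  Q = 27 − 57 = -30
  L = 124 − 4·(-37) + 6·111 + (-30) = 908
  H = 142 − 2·908 = -1674
  F = 199 + 3·908 − 4·(-1674) = 9619
Option 2 (L + 51):
  C = 12
  X = 111
  Q = 27
  L = 124 − 4·12 + 6·111 + 27 (+51 from intervention) = 820
  H = 142 − 2·820 = -1498
  F = 199 + 3·820 − 4·(-1498) = 8651
Comparing — Option 1: F=9619, Option 2: F=8651. Lowest is 8651 (Option 2).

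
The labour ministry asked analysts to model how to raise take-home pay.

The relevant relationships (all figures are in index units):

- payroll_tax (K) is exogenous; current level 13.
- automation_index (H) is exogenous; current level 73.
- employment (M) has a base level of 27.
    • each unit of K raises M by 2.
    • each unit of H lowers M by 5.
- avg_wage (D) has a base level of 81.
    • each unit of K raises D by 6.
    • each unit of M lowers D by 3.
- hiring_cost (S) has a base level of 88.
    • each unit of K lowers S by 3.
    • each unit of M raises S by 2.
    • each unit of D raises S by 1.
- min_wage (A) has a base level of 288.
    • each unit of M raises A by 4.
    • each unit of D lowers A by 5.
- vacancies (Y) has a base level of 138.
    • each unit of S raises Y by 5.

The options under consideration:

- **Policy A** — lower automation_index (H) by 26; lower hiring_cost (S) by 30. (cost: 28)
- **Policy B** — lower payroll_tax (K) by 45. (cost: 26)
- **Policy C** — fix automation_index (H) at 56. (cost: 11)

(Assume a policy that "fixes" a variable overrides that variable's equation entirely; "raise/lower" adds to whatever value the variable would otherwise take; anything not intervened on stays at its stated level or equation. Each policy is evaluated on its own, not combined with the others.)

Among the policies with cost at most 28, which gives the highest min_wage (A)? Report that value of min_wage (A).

-3965

Policy A (H − 26, S − 30):
  K = 13
  H = 73 − 26 = 47
  M = 27 + 2·13 − 5·47 = -182
  D = 81 + 6·13 − 3·(-182) = 705
  A = 288 + 4·(-182) − 5·705 = -3965
Policy B (K − 45):
  K = 13 − 45 = -32
  H = 73
  M = 27 + 2·(-32) − 5·73 = -402
  D = 81 + 6·(-32) − 3·(-402) = 1095
  A = 288 + 4·(-402) − 5·1095 = -6795
Policy C (H := 56):
  K = 13
  H = 56
  M = 27 + 2·13 − 5·56 = -227
  D = 81 + 6·13 − 3·(-227) = 840
  A = 288 + 4·(-227) − 5·840 = -4820
Comparing — Policy A: A=-3965, Policy B: A=-6795, Policy C: A=-4820. Highest is -3965 (Policy A).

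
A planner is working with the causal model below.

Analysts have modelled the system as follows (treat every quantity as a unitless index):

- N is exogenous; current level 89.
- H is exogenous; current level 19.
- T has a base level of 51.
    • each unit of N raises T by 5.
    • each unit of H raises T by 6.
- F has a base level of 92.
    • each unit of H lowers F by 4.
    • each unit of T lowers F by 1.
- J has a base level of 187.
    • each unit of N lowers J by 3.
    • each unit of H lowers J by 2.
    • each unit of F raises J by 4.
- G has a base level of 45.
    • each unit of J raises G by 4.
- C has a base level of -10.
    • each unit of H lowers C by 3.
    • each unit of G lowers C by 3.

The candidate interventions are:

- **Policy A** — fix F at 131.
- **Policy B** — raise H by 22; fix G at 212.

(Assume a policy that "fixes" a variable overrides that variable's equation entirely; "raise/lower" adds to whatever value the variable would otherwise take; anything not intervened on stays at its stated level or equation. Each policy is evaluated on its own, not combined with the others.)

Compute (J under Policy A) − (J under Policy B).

Policy A (F := 131):
  N = 89
  H = 19
  T = 51 + 5·89 + 6·19 = 610
  F = 131
  J = 187 − 3·89 − 2·19 + 4·131 = 406
Policy B (H + 22, G := 212):
  N = 89
  H = 19 + 22 = 41
  T = 51 + 5·89 + 6·41 = 742
  F = 92 − 4·41 − 742 = -814
  J = 187 − 3·89 − 2·41 + 4·(-814) = -3418
J: 406 − (-3418) = 3824

3824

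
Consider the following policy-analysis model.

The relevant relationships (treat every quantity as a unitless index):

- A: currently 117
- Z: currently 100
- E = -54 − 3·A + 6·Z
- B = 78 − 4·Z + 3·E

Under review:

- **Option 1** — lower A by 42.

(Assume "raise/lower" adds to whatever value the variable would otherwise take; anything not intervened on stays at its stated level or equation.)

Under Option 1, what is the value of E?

Option 1 (A − 42):
  A = 117 − 42 = 75
  Z = 100
  E = -54 − 3·75 + 6·100 = 321

321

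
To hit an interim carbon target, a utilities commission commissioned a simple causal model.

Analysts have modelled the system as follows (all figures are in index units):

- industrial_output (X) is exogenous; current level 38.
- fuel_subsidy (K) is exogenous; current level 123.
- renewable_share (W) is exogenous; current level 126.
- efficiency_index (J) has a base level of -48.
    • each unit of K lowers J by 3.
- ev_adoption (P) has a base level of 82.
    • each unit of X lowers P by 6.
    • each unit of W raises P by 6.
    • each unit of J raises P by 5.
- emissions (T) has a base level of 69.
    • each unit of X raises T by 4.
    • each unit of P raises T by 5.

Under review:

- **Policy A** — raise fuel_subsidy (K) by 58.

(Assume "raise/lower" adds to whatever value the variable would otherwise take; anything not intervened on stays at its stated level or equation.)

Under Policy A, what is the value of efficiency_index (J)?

-591

Policy A (K + 58):
  K = 123 + 58 = 181
  J = -48 − 3·181 = -591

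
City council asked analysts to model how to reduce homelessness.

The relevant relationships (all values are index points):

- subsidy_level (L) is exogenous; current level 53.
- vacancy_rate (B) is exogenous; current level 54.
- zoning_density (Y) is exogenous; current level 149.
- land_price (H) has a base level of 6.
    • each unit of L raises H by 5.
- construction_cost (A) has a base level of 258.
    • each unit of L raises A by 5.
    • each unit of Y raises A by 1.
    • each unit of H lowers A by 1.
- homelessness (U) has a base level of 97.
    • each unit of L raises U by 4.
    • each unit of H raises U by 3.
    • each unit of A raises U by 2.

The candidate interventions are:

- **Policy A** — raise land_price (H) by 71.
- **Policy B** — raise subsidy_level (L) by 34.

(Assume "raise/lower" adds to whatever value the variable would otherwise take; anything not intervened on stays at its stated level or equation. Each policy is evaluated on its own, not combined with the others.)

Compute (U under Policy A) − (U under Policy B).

-575

Policy A (H + 71):
  L = 53
  Y = 149
  H = 6 + 5·53 (+71 from intervention) = 342
  A = 258 + 5·53 + 149 − 342 = 330
  U = 97 + 4·53 + 3·342 + 2·330 = 1995
Policy B (L + 34):
  L = 53 + 34 = 87
  Y = 149
  H = 6 + 5·87 = 441
  A = 258 + 5·87 + 149 − 441 = 401
  U = 97 + 4·87 + 3·441 + 2·401 = 2570
U: 1995 − 2570 = -575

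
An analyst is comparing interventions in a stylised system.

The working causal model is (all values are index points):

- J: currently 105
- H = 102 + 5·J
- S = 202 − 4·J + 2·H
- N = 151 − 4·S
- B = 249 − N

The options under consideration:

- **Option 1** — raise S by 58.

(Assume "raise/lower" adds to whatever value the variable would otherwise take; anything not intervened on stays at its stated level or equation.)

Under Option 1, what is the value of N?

-4225

Option 1 (S + 58):
  J = 105
  H = 102 + 5·105 = 627
  S = 202 − 4·105 + 2·627 (+58 from intervention) = 1094
  N = 151 − 4·1094 = -4225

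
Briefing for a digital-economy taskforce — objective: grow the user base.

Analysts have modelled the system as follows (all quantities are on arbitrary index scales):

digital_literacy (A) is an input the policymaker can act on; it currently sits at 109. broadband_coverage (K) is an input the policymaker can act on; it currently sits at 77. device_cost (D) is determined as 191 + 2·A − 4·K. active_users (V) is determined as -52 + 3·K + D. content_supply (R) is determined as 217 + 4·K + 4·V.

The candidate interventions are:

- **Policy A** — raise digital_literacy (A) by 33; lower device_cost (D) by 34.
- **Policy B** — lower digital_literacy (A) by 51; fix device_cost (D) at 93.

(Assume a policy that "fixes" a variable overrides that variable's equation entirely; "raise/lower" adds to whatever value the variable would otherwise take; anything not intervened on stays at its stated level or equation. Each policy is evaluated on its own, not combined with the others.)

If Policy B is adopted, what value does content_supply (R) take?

Policy B (A − 51, D := 93):
  A = 109 − 51 = 58
  K = 77
  D = 93
  V = -52 + 3·77 + 93 = 272
  R = 217 + 4·77 + 4·272 = 1613

1613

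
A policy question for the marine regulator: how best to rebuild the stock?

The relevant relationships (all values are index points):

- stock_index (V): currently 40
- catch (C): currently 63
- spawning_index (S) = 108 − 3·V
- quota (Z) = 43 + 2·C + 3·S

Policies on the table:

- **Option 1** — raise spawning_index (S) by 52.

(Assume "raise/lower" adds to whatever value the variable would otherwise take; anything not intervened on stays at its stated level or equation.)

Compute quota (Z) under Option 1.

Option 1 (S + 52):
  V = 40
  C = 63
  S = 108 − 3·40 (+52 from intervention) = 40
  Z = 43 + 2·63 + 3·40 = 289

289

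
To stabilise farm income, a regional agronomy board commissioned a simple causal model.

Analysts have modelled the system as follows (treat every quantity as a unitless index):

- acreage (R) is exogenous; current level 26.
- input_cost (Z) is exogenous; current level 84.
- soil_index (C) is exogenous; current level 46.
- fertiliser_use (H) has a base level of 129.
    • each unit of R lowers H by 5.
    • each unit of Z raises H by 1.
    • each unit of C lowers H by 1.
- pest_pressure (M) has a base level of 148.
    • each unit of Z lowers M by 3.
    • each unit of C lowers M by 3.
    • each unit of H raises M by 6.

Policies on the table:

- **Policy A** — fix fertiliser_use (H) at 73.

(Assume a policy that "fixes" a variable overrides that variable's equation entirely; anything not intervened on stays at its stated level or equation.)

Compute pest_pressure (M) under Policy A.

196

Policy A (H := 73):
  R = 26
  Z = 84
  C = 46
  H = 73
  M = 148 − 3·84 − 3·46 + 6·73 = 196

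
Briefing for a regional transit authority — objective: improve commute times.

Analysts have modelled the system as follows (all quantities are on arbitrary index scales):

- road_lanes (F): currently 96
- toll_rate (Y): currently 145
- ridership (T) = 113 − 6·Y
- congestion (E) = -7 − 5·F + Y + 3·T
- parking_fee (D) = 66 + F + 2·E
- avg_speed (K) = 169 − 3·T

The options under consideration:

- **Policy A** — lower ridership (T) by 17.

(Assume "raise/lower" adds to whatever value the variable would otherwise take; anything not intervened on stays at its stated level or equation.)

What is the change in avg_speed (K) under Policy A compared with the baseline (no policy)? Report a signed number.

Baseline:
  Y = 145
  T = 113 − 6·145 = -757
  K = 169 − 3·(-757) = 2440
Policy A (T − 17):
  Y = 145
  T = 113 − 6·145 (−17 from intervention) = -774
  K = 169 − 3·(-774) = 2491
Change in K: 2491 − 2440 = 51

51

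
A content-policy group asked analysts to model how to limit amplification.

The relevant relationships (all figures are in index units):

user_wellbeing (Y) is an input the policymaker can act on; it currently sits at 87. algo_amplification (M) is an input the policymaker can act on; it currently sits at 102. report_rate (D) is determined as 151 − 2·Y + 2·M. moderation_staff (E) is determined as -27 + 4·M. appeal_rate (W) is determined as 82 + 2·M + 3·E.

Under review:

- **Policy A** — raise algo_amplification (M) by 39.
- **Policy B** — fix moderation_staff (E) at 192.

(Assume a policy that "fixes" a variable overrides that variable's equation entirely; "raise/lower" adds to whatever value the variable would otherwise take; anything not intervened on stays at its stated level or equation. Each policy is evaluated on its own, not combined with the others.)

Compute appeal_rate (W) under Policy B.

862

Policy B (E := 192):
  M = 102
  E = 192
  W = 82 + 2·102 + 3·192 = 862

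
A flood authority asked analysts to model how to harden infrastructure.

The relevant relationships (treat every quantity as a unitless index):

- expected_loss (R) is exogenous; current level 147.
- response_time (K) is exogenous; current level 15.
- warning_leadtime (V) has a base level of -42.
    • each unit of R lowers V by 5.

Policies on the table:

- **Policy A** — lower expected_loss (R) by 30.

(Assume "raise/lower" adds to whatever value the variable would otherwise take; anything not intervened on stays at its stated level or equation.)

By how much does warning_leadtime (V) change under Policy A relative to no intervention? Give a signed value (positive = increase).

150

Baseline:
  R = 147
  V = -42 − 5·147 = -777
Policy A (R − 30):
  R = 147 − 30 = 117
  V = -42 − 5·117 = -627
Change in V: -627 − (-777) = 150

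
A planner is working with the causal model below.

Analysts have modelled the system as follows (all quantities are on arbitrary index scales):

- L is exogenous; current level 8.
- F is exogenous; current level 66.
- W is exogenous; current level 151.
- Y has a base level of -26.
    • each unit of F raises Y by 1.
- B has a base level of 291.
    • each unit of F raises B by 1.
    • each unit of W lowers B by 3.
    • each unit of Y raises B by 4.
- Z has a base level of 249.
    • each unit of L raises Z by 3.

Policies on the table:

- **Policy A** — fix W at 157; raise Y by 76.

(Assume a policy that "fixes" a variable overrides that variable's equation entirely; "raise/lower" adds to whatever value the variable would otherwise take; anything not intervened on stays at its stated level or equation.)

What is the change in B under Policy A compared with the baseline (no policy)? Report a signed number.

Baseline:
  F = 66
  W = 151
  Y = -26 + 66 = 40
  B = 291 + 66 − 3·151 + 4·40 = 64
Policy A (W := 157, Y + 76):
  F = 66
  W = 157
  Y = -26 + 66 (+76 from intervention) = 116
  B = 291 + 66 − 3·157 + 4·116 = 350
Change in B: 350 − 64 = 286

286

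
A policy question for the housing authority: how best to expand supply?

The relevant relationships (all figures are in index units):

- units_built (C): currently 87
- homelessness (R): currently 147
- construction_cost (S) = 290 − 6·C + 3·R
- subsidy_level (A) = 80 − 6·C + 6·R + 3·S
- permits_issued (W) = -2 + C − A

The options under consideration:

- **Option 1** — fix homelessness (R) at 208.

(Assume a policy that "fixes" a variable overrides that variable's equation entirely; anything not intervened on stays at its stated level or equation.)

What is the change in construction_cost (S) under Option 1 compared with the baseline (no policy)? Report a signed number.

183

Baseline:
  C = 87
  R = 147
  S = 290 − 6·87 + 3·147 = 209
Option 1 (R := 208):
  C = 87
  R = 208
  S = 290 − 6·87 + 3·208 = 392
Change in S: 392 − 209 = 183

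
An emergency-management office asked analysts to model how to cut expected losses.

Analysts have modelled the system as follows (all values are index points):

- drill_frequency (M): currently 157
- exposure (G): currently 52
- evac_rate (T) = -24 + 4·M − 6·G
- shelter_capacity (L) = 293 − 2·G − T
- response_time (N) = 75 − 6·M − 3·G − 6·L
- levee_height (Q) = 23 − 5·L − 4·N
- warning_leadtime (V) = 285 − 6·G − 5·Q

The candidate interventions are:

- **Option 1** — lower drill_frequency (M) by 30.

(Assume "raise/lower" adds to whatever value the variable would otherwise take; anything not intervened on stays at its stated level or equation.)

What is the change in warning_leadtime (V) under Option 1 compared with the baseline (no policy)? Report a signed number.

Baseline:
  M = 157
  G = 52
  T = -24 + 4·157 − 6·52 = 292
  L = 293 − 2·52 − 292 = -103
  N = 75 − 6·157 − 3·52 − 6·(-103) = -405
  Q = 23 − 5·(-103) − 4·(-405) = 2158
  V = 285 − 6·52 − 5·2158 = -10817
Option 1 (M − 30):
  M = 157 − 30 = 127
  G = 52
  T = -24 + 4·127 − 6·52 = 172
  L = 293 − 2·52 − 172 = 17
  N = 75 − 6·127 − 3·52 − 6·17 = -945
  Q = 23 − 5·17 − 4·(-945) = 3718
  V = 285 − 6·52 − 5·3718 = -18617
Change in V: -18617 − (-10817) = -7800

-7800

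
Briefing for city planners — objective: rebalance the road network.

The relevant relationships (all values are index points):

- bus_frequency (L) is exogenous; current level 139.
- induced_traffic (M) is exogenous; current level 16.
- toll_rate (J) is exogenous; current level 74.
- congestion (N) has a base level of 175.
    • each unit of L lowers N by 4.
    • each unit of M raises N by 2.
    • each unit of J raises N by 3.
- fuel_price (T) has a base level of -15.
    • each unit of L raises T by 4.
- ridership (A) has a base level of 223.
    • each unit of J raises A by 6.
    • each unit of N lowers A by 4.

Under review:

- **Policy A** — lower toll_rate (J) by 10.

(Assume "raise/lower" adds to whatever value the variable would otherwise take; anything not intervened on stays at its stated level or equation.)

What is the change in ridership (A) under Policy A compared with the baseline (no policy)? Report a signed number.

60

Baseline:
  L = 139
  M = 16
  J = 74
  N = 175 − 4·139 + 2·16 + 3·74 = -127
  A = 223 + 6·74 − 4·(-127) = 1175
Policy A (J − 10):
  L = 139
  M = 16
  J = 74 − 10 = 64
  N = 175 − 4·139 + 2·16 + 3·64 = -157
  A = 223 + 6·64 − 4·(-157) = 1235
Change in A: 1235 − 1175 = 60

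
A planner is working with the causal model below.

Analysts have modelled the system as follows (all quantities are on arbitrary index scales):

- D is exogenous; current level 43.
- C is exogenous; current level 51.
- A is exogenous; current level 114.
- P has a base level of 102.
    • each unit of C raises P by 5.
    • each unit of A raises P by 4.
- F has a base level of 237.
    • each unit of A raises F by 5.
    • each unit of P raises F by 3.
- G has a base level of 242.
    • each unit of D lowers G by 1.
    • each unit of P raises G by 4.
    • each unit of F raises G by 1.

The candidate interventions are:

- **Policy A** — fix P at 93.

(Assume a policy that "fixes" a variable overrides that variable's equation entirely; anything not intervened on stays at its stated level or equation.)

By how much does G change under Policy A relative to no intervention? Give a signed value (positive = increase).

-5040

Baseline:
  D = 43
  C = 51
  A = 114
  P = 102 + 5·51 + 4·114 = 813
  F = 237 + 5·114 + 3·813 = 3246
  G = 242 − 43 + 4·813 + 3246 = 6697
Policy A (P := 93):
  D = 43
  C = 51
  A = 114
  P = 93
  F = 237 + 5·114 + 3·93 = 1086
  G = 242 − 43 + 4·93 + 1086 = 1657
Change in G: 1657 − 6697 = -5040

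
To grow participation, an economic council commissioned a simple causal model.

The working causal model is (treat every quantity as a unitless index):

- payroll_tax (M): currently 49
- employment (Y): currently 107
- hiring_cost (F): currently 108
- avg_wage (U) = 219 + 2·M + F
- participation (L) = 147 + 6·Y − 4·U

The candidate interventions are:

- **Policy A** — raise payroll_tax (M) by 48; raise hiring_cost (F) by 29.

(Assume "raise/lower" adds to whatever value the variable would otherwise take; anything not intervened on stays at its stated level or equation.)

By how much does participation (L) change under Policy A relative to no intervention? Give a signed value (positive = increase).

-500

Baseline:
  M = 49
  Y = 107
  F = 108
  U = 219 + 2·49 + 108 = 425
  L = 147 + 6·107 − 4·425 = -911
Policy A (M + 48, F + 29):
  M = 49 + 48 = 97
  Y = 107
  F = 108 + 29 = 137
  U = 219 + 2·97 + 137 = 550
  L = 147 + 6·107 − 4·550 = -1411
Change in L: -1411 − (-911) = -500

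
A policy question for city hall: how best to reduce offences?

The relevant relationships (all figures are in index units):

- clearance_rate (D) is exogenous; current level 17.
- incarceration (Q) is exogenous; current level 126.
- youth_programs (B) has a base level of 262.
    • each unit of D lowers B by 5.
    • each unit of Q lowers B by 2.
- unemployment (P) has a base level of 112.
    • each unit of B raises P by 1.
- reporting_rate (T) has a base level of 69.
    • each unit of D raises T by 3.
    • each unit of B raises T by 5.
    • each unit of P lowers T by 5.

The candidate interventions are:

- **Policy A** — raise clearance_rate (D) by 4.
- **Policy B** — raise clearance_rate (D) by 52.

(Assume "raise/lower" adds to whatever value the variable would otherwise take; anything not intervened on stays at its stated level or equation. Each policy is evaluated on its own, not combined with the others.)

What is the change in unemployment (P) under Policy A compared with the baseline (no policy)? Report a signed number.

-20

Baseline:
  D = 17
  Q = 126
  B = 262 − 5·17 − 2·126 = -75
  P = 112 + (-75) = 37
Policy A (D + 4):
  D = 17 + 4 = 21
  Q = 126
  B = 262 − 5·21 − 2·126 = -95
  P = 112 + (-95) = 17
Change in P: 17 − 37 = -20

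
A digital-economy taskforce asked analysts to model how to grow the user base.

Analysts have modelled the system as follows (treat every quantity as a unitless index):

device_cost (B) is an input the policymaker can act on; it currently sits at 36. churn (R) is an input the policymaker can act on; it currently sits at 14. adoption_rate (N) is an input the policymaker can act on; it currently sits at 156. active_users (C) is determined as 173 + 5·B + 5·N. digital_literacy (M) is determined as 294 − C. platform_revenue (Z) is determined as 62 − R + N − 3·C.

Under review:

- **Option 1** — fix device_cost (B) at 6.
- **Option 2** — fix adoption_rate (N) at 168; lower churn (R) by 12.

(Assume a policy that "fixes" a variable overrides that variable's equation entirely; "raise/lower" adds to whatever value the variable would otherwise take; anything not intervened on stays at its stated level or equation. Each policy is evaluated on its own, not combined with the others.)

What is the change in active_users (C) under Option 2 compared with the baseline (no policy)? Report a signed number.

Baseline:
  B = 36
  N = 156
  C = 173 + 5·36 + 5·156 = 1133
Option 2 (N := 168, R − 12):
  B = 36
  N = 168
  C = 173 + 5·36 + 5·168 = 1193
Change in C: 1193 − 1133 = 60

60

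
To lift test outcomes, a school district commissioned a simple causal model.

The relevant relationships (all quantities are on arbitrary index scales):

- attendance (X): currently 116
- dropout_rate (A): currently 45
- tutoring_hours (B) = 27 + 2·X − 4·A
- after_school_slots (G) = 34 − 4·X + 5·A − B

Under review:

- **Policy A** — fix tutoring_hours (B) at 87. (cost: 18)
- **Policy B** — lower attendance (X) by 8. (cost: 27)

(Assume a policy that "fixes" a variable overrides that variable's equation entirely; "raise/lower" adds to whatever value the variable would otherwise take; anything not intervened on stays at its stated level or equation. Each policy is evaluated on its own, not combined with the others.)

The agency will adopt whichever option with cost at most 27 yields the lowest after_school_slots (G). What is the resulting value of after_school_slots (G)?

Policy A (B := 87):
  X = 116
  A = 45
  B = 87
  G = 34 − 4·116 + 5·45 − 87 = -292
Policy B (X − 8):
  X = 116 − 8 = 108
  A = 45
  B = 27 + 2·108 − 4·45 = 63
  G = 34 − 4·108 + 5·45 − 63 = -236
Comparing — Policy A: G=-292, Policy B: G=-236. Lowest is -292 (Policy A).

-292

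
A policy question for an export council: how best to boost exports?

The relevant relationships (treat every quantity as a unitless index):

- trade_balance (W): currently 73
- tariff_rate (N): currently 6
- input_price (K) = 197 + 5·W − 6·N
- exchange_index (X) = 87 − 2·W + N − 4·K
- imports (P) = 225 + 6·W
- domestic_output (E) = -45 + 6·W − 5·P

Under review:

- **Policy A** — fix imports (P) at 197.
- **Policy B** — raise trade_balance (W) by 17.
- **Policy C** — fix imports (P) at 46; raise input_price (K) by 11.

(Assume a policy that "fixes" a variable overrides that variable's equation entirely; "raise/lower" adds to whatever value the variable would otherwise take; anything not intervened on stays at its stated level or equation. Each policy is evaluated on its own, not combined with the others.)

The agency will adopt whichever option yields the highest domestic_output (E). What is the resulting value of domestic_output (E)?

163

Policy A (P := 197):
  W = 73
  P = 197
  E = -45 + 6·73 − 5·197 = -592
Policy B (W + 17):
  W = 73 + 17 = 90
  P = 225 + 6·90 = 765
  E = -45 + 6·90 − 5·765 = -3330
Policy C (P := 46, K + 11):
  W = 73
  P = 46
  E = -45 + 6·73 − 5·46 = 163
Comparing — Policy A: E=-592, Policy B: E=-3330, Policy C: E=163. Highest is 163 (Policy C).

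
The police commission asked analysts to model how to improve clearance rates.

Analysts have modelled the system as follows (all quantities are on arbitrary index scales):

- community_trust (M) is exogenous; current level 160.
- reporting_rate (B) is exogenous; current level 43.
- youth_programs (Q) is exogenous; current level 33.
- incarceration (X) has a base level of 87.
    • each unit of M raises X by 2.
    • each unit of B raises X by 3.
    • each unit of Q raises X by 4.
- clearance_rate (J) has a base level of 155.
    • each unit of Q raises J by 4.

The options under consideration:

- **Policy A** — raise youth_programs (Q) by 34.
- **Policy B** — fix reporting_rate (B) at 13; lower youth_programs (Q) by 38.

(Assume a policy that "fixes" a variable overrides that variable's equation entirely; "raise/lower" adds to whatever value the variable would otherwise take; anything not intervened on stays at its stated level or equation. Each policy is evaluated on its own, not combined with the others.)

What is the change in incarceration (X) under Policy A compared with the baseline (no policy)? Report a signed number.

Baseline:
  M = 160
  B = 43
  Q = 33
  X = 87 + 2·160 + 3·43 + 4·33 = 668
Policy A (Q + 34):
  M = 160
  B = 43
  Q = 33 + 34 = 67
  X = 87 + 2·160 + 3·43 + 4·67 = 804
Change in X: 804 − 668 = 136

136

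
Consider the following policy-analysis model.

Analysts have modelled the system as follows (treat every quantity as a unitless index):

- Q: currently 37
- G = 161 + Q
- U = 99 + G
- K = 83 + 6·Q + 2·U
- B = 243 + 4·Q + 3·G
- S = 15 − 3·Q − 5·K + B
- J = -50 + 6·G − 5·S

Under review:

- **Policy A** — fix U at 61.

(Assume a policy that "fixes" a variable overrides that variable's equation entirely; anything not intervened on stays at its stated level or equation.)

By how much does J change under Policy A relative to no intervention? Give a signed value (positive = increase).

-11800

Baseline:
  Q = 37
  G = 161 + 37 = 198
  U = 99 + 198 = 297
  K = 83 + 6·37 + 2·297 = 899
  B = 243 + 4·37 + 3·198 = 985
  S = 15 − 3·37 − 5·899 + 985 = -3606
  J = -50 + 6·198 − 5·(-3606) = 19168
Policy A (U := 61):
  Q = 37
  G = 161 + 37 = 198
  U = 61
  K = 83 + 6·37 + 2·61 = 427
  B = 243 + 4·37 + 3·198 = 985
  S = 15 − 3·37 − 5·427 + 985 = -1246
  J = -50 + 6·198 − 5·(-1246) = 7368
Change in J: 7368 − 19168 = -11800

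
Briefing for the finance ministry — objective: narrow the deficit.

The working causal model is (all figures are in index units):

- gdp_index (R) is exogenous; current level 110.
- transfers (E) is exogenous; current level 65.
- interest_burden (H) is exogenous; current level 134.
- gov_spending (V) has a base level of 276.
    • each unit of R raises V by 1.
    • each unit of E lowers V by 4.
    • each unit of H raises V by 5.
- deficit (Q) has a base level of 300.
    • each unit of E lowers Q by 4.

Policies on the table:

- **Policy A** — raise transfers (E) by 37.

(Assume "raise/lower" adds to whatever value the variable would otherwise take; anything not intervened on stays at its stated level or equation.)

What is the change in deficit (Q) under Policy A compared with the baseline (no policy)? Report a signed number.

-148

Baseline:
  E = 65
  Q = 300 − 4·65 = 40
Policy A (E + 37):
  E = 65 + 37 = 102
  Q = 300 − 4·102 = -108
Change in Q: -108 − 40 = -148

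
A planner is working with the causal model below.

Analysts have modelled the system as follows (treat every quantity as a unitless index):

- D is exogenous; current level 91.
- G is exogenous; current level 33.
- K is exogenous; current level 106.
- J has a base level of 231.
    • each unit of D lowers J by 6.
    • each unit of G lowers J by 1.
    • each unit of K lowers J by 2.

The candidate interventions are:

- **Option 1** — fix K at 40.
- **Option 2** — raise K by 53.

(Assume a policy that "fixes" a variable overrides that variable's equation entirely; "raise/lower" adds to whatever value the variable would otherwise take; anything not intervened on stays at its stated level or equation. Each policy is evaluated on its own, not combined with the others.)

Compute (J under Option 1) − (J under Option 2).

Option 1 (K := 40):
  D = 91
  G = 33
  K = 40
  J = 231 − 6·91 − 33 − 2·40 = -428
Option 2 (K + 53):
  D = 91
  G = 33
  K = 106 + 53 = 159
  J = 231 − 6·91 − 33 − 2·159 = -666
J: -428 − (-666) = 238

238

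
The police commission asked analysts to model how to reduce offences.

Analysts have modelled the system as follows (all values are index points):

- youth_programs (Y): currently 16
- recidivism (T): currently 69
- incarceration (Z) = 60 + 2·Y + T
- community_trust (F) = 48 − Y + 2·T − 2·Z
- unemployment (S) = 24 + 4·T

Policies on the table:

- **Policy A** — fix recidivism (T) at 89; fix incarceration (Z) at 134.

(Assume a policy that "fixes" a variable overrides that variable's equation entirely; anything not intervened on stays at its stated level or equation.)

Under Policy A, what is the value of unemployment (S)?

380

Policy A (T := 89, Z := 134):
  T = 89
  S = 24 + 4·89 = 380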